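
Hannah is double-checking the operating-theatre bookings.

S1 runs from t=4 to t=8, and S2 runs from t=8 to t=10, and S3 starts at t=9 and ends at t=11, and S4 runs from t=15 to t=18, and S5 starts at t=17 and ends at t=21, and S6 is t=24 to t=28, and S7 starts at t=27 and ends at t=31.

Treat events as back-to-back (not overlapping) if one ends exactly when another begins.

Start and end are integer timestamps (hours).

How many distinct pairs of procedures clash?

3

Sorted by start: S1, S2, S3, S4, S5, S6, S7.
S2 starts exactly when S1 ends (back-to-back, no overlap); S1 is clear from here.
S3 starts before S2 ends → S2 and S3 overlap.
S4 starts after S2 ends; S2 is clear from here.
S4 starts after S3 ends; S3 is clear from here.
S5 starts before S4 ends → S4 and S5 overlap.
S6 starts after S4 ends; S4 is clear from here.
S6 starts after S5 ends; S5 is clear from here.
S7 starts before S6 ends → S6 and S7 overlap.
Overlapping pairs: S2 & S3, S4 & S5, S6 & S7 — 3 in total.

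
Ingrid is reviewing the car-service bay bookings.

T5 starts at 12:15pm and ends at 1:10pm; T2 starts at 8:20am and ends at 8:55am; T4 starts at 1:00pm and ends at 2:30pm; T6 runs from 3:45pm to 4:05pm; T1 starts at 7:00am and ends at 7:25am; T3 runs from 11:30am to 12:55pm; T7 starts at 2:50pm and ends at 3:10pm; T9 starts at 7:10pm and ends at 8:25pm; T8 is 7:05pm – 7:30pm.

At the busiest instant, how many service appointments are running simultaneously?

2

Walk through starts and ends in time order (an end at T is processed before a start at T):
7:00am start T1 → 1
7:25am end T1 → 0
8:20am start T2 → 1
8:55am end T2 → 0
11:30am start T3 → 1
12:15pm start T5 → 2
12:55pm end T3 → 1
1:00pm start T4 → 2
1:10pm end T5 → 1
2:30pm end T4 → 0
2:50pm start T7 → 1
3:10pm end T7 → 0
3:45pm start T6 → 1
4:05pm end T6 → 0
7:05pm start T8 → 1
7:10pm start T9 → 2
7:30pm end T8 → 1
8:25pm end T9 → 0
Peak is 2, at 12:15pm (T3, T5).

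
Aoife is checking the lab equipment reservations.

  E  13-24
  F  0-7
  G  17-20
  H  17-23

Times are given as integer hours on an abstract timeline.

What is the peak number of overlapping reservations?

Sort all start/end points and keep a running count:
0 start F → 1
7 end F → 0
13 start E → 1
17 start G → 2
17 start H → 3
20 end G → 2
23 end H → 1
24 end E → 0
Peak is 3, at 17 (E, G, H).

3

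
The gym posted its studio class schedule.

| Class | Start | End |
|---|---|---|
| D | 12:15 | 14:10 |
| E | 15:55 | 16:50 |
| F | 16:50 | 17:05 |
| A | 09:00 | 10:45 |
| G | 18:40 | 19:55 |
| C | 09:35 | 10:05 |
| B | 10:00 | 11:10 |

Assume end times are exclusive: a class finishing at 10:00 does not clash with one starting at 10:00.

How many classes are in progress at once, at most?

3

Walk through starts and ends in time order (an end at T is processed before a start at T):
09:00 start A → 1
09:35 start C → 2
10:00 start B → 3
10:05 end C → 2
10:45 end A → 1
11:10 end B → 0
12:15 start D → 1
14:10 end D → 0
15:55 start E → 1
16:50 end E → 0
16:50 start F → 1
17:05 end F → 0
18:40 start G → 1
19:55 end G → 0
Peak is 3, at 10:00 (A, B, C).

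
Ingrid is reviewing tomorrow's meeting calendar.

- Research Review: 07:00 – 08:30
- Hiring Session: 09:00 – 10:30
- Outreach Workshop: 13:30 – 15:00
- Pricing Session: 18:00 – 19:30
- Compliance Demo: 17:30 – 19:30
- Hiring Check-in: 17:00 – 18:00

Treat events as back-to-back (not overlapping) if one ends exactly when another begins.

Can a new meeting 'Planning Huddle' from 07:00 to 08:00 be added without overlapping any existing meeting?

No — it overlaps Research Review

Research Review: starts 07:00 before Planning Huddle ends 08:00, and ends 08:30 after Planning Huddle starts 07:00 → overlap.
Hiring Session: starts 09:00 at or after Planning Huddle ends 08:00 → clear.
Outreach Workshop: starts 13:30 at or after Planning Huddle ends 08:00 → clear.
Hiring Check-in: starts 17:00 at or after Planning Huddle ends 08:00 → clear.
Compliance Demo: starts 17:30 at or after Planning Huddle ends 08:00 → clear.
Pricing Session: starts 18:00 at or after Planning Huddle ends 08:00 → clear.
Planning Huddle overlaps Research Review.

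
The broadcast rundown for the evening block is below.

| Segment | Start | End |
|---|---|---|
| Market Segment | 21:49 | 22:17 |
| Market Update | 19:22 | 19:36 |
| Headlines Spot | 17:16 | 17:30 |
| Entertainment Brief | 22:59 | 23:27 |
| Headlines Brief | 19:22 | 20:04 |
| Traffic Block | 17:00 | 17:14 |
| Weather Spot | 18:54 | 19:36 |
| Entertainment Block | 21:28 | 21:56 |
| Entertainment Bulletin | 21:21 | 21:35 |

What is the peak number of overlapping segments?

Sort all start/end points and keep a running count:
17:00 start Traffic Block → 1
17:14 end Traffic Block → 0
17:16 start Headlines Spot → 1
17:30 end Headlines Spot → 0
18:54 start Weather Spot → 1
19:22 start Headlines Brief → 2
19:22 start Market Update → 3
19:36 end Market Update → 2
19:36 end Weather Spot → 1
20:04 end Headlines Brief → 0
21:21 start Entertainment Bulletin → 1
21:28 start Entertainment Block → 2
21:35 end Entertainment Bulletin → 1
21:49 start Market Segment → 2
21:56 end Entertainment Block → 1
22:17 end Market Segment → 0
22:59 start Entertainment Brief → 1
23:27 end Entertainment Brief → 0
Peak is 3, at 19:22 (Headlines Brief, Market Update, Weather Spot).

3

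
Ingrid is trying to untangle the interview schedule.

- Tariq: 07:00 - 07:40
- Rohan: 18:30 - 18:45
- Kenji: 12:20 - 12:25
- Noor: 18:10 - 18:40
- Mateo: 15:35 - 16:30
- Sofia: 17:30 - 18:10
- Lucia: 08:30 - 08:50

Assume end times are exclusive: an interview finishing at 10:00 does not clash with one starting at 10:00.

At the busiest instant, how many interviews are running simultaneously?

2

Walk through starts and ends in time order (an end at T is processed before a start at T):
07:00 start Tariq → 1
07:40 end Tariq → 0
08:30 start Lucia → 1
08:50 end Lucia → 0
12:20 start Kenji → 1
12:25 end Kenji → 0
15:35 start Mateo → 1
16:30 end Mateo → 0
17:30 start Sofia → 1
18:10 end Sofia → 0
18:10 start Noor → 1
18:30 start Rohan → 2
18:40 end Noor → 1
18:45 end Rohan → 0
Peak is 2, at 18:30 (Noor, Rohan).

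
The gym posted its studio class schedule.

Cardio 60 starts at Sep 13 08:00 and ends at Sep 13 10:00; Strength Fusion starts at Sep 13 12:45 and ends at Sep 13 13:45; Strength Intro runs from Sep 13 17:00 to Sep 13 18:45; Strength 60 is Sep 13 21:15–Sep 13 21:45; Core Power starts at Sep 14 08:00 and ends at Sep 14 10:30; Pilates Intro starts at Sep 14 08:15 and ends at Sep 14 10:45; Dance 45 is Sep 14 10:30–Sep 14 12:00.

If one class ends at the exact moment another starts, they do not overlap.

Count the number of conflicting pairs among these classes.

Two intervals overlap when each starts before the other ends.
Sorted by start: Cardio 60, Strength Fusion, Strength Intro, Strength 60, Core Power, Pilates Intro, Dance 45.
Strength Fusion starts after Cardio 60 ends; Cardio 60 is clear from here.
Strength Intro starts after Strength Fusion ends; Strength Fusion is clear from here.
Strength 60 starts after Strength Intro ends; Strength Intro is clear from here.
Core Power starts after Strength 60 ends; Strength 60 is clear from here.
Pilates Intro starts before Core Power ends → Core Power and Pilates Intro overlap.
Dance 45 starts exactly when Core Power ends (back-to-back, no overlap).
Dance 45 starts before Pilates Intro ends → Pilates Intro and Dance 45 overlap.
Overlapping pairs: Core Power & Pilates Intro, Dance 45 & Pilates Intro — 2 in total.

2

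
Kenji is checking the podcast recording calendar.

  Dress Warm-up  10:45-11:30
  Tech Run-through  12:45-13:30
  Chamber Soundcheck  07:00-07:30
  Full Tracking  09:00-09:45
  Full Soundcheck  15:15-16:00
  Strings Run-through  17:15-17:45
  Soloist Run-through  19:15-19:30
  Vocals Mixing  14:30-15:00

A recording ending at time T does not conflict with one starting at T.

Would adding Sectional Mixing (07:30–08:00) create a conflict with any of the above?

Chamber Soundcheck: ends 07:30 at or before Sectional Mixing starts 07:30 → clear.
Full Tracking: starts 09:00 at or after Sectional Mixing ends 08:00 → clear.
Dress Warm-up: starts 10:45 at or after Sectional Mixing ends 08:00 → clear.
Tech Run-through: starts 12:45 at or after Sectional Mixing ends 08:00 → clear.
Vocals Mixing: starts 14:30 at or after Sectional Mixing ends 08:00 → clear.
Full Soundcheck: starts 15:15 at or after Sectional Mixing ends 08:00 → clear.
Strings Run-through: starts 17:15 at or after Sectional Mixing ends 08:00 → clear.
Soloist Run-through: starts 19:15 at or after Sectional Mixing ends 08:00 → clear.

No — it doesn't clash with anything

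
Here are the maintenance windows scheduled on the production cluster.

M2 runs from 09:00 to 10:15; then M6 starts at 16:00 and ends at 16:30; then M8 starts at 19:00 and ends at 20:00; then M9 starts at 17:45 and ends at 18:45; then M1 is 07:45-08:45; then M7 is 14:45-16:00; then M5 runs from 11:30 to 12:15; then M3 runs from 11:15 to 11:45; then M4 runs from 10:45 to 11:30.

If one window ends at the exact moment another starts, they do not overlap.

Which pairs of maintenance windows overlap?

Two intervals overlap when each starts before the other ends.
Sorted by start: M1, M2, M4, M3, M5, M7, M6, M9, M8.
M2 starts after M1 ends; M1 is clear from here.
M4 starts after M2 ends; M2 is clear from here.
M3 starts before M4 ends → M4 and M3 overlap.
M5 starts exactly when M4 ends (back-to-back, no overlap); M4 is clear from here.
M5 starts before M3 ends → M3 and M5 overlap.
M7 starts after M3 ends; M3 is clear from here.
M7 starts after M5 ends; M5 is clear from here.
M6 starts exactly when M7 ends (back-to-back, no overlap); M7 is clear from here.
M9 starts after M6 ends; M6 is clear from here.
M8 starts after M9 ends.

M3 & M4, M3 & M5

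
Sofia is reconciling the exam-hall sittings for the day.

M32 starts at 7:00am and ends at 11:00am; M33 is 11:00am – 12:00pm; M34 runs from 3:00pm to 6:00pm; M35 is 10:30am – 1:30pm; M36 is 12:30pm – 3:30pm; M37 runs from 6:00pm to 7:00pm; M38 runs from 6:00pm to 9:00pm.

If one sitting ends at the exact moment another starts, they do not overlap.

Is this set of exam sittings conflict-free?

No

Two intervals overlap when each starts before the other ends.
Sorted by start: M32, M35, M33, M36, M34, M37, M38.
M35 starts before M32 ends → M32 and M35 overlap.
That's a conflict, so the schedule is not conflict-free.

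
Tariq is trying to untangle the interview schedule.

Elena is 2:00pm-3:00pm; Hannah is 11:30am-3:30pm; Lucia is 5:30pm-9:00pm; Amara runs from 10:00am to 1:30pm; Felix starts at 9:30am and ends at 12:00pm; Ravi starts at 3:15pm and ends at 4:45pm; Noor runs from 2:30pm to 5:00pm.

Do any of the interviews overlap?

Check each pair: they overlap iff neither finishes before the other starts.
Sorted by start: Felix, Amara, Hannah, Elena, Noor, Ravi, Lucia.
Amara starts before Felix ends → Felix and Amara overlap.
That's a conflict, so the schedule is not conflict-free.

Yes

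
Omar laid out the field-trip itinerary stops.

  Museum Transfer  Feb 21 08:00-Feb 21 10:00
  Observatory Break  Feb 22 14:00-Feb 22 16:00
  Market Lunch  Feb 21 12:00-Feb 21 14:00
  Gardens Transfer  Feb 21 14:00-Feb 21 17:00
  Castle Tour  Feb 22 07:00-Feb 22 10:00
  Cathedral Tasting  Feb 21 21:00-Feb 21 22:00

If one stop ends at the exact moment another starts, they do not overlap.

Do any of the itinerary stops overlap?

Sorted by start: Museum Transfer, Market Lunch, Gardens Transfer, Cathedral Tasting, Castle Tour, Observatory Break.
Market Lunch starts after Museum Transfer ends, so Museum Transfer has no further overlaps.
Gardens Transfer starts exactly when Market Lunch ends (back-to-back, no overlap), so Market Lunch has no further overlaps.
Cathedral Tasting starts after Gardens Transfer ends, so Gardens Transfer has no further overlaps.
Castle Tour starts after Cathedral Tasting ends, so Cathedral Tasting has no further overlaps.
Observatory Break starts after Castle Tour ends.
Every pair is clear; the schedule has no overlaps.

No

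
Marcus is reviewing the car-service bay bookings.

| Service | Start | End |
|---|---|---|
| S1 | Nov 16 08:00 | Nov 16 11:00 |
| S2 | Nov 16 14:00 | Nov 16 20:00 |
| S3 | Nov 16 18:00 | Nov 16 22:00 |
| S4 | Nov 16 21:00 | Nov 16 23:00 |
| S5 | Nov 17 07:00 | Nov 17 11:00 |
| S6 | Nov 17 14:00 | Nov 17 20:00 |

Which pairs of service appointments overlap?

Check each pair: they overlap iff neither finishes before the other starts.
Sorted by start: S1, S2, S3, S4, S5, S6.
S2 starts after S1 ends, so nothing later overlaps S1 either.
S3 starts before S2 ends → S2 and S3 overlap.
S4 starts after S2 ends, so nothing later overlaps S2 either.
S4 starts before S3 ends → S3 and S4 overlap.
S5 starts after S3 ends, so nothing later overlaps S3 either.
S5 starts after S4 ends, so nothing later overlaps S4 either.
S6 starts after S5 ends.

S2 & S3, S3 & S4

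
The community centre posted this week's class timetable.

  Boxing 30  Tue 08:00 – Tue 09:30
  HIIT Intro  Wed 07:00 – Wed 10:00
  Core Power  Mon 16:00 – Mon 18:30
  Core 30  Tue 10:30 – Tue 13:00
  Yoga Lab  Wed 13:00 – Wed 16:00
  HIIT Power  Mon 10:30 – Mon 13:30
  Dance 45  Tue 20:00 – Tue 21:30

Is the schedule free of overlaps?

Yes

Check each pair: they overlap iff neither finishes before the other starts.
Sorted by start: HIIT Power, Core Power, Boxing 30, Core 30, Dance 45, HIIT Intro, Yoga Lab.
Core Power starts after HIIT Power ends, so HIIT Power has no further overlaps.
Boxing 30 starts after Core Power ends, so Core Power has no further overlaps.
Core 30 starts after Boxing 30 ends, so Boxing 30 has no further overlaps.
Dance 45 starts after Core 30 ends, so Core 30 has no further overlaps.
HIIT Intro starts after Dance 45 ends, so Dance 45 has no further overlaps.
Yoga Lab starts after HIIT Intro ends.
Every pair is clear; the schedule has no overlaps.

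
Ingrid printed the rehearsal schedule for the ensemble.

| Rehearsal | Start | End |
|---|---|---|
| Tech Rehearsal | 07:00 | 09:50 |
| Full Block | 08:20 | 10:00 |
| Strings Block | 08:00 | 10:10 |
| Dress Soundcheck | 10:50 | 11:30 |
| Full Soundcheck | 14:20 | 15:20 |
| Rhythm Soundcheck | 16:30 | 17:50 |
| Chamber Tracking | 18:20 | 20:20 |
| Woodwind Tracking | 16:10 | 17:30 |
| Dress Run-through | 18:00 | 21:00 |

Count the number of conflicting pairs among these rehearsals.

Sorted by start: Tech Rehearsal, Strings Block, Full Block, Dress Soundcheck, Full Soundcheck, Woodwind Tracking, Rhythm Soundcheck, Dress Run-through, Chamber Tracking.
Strings Block starts before Tech Rehearsal ends → Tech Rehearsal and Strings Block overlap.
Full Block starts before Tech Rehearsal ends → Tech Rehearsal and Full Block overlap.
Dress Soundcheck starts after Tech Rehearsal ends, so Tech Rehearsal has no further overlaps.
Full Block starts before Strings Block ends → Strings Block and Full Block overlap.
Dress Soundcheck starts after Strings Block ends, so Strings Block has no further overlaps.
Dress Soundcheck starts after Full Block ends, so Full Block has no further overlaps.
Full Soundcheck starts after Dress Soundcheck ends, so Dress Soundcheck has no further overlaps.
Woodwind Tracking starts after Full Soundcheck ends, so Full Soundcheck has no further overlaps.
Rhythm Soundcheck starts before Woodwind Tracking ends → Woodwind Tracking and Rhythm Soundcheck overlap.
Dress Run-through starts after Woodwind Tracking ends, so Woodwind Tracking has no further overlaps.
Dress Run-through starts after Rhythm Soundcheck ends, so Rhythm Soundcheck has no further overlaps.
Chamber Tracking starts before Dress Run-through ends → Dress Run-through and Chamber Tracking overlap.
Overlapping pairs: Chamber Tracking & Dress Run-through, Full Block & Strings Block, Full Block & Tech Rehearsal, Rhythm Soundcheck & Woodwind Tracking, Strings Block & Tech Rehearsal — 5 in total.

5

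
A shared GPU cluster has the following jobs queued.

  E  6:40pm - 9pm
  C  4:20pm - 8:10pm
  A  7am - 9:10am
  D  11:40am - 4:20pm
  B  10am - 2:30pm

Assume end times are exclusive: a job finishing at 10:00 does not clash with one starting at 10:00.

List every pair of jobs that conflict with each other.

B & D, C & E

Sorted by start: A, B, D, C, E.
B starts after A ends — done with A.
D starts before B ends → B and D overlap.
C starts after B ends — done with B.
C starts exactly when D ends (back-to-back, no overlap) — done with D.
E starts before C ends → C and E overlap.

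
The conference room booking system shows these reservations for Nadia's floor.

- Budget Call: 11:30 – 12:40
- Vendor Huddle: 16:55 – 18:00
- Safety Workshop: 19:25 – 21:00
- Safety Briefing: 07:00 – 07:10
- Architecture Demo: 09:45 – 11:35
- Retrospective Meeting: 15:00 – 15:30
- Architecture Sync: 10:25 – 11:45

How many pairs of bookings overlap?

Sorted by start: Safety Briefing, Architecture Demo, Architecture Sync, Budget Call, Retrospective Meeting, Vendor Huddle, Safety Workshop.
Architecture Demo starts after Safety Briefing ends; Safety Briefing is clear from here.
Architecture Sync starts before Architecture Demo ends → Architecture Demo and Architecture Sync overlap.
Budget Call starts before Architecture Demo ends → Architecture Demo and Budget Call overlap.
Retrospective Meeting starts after Architecture Demo ends; Architecture Demo is clear from here.
Budget Call starts before Architecture Sync ends → Architecture Sync and Budget Call overlap.
Retrospective Meeting starts after Architecture Sync ends; Architecture Sync is clear from here.
Retrospective Meeting starts after Budget Call ends; Budget Call is clear from here.
Vendor Huddle starts after Retrospective Meeting ends; Retrospective Meeting is clear from here.
Safety Workshop starts after Vendor Huddle ends.
Overlapping pairs: Architecture Demo & Architecture Sync, Architecture Demo & Budget Call, Architecture Sync & Budget Call — 3 in total.

3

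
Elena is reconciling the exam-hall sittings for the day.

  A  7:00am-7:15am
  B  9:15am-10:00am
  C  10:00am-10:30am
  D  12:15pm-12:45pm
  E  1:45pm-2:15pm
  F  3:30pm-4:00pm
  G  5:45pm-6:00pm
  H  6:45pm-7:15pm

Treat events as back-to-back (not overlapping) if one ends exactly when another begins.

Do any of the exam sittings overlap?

No

Sorted by start: A, B, C, D, E, F, G, H.
B starts after A ends; A is clear from here.
C starts exactly when B ends (back-to-back, no overlap); B is clear from here.
D starts after C ends; C is clear from here.
E starts after D ends; D is clear from here.
F starts after E ends; E is clear from here.
G starts after F ends; F is clear from here.
H starts after G ends.
Every pair is clear; the schedule has no overlaps.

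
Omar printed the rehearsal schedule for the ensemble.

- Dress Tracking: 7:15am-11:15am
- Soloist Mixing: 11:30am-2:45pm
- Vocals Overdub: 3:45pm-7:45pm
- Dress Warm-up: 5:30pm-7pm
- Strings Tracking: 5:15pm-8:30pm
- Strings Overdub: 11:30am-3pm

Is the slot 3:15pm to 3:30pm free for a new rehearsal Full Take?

Dress Tracking: ends 11:15am at or before Full Take starts 3:15pm → clear.
Soloist Mixing: ends 2:45pm at or before Full Take starts 3:15pm → clear.
Strings Overdub: ends 3pm at or before Full Take starts 3:15pm → clear.
Vocals Overdub: starts 3:45pm at or after Full Take ends 3:30pm → clear.
Strings Tracking: starts 5:15pm at or after Full Take ends 3:30pm → clear.
Dress Warm-up: starts 5:30pm at or after Full Take ends 3:30pm → clear.

Yes — the slot is free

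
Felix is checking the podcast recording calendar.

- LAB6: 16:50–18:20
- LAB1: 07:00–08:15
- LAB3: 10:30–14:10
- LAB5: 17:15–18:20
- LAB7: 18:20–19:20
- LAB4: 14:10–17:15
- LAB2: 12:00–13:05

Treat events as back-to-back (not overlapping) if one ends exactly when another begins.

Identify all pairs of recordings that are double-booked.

LAB2 & LAB3, LAB4 & LAB6, LAB5 & LAB6

Sorted by start: LAB1, LAB3, LAB2, LAB4, LAB6, LAB5, LAB7.
LAB3 starts after LAB1 ends; LAB1 is clear from here.
LAB2 starts before LAB3 ends → LAB3 and LAB2 overlap.
LAB4 starts exactly when LAB3 ends (back-to-back, no overlap); LAB3 is clear from here.
LAB4 starts after LAB2 ends; LAB2 is clear from here.
LAB6 starts before LAB4 ends → LAB4 and LAB6 overlap.
LAB5 starts exactly when LAB4 ends (back-to-back, no overlap); LAB4 is clear from here.
LAB5 starts before LAB6 ends → LAB6 and LAB5 overlap.
LAB7 starts exactly when LAB6 ends (back-to-back, no overlap).
LAB7 starts exactly when LAB5 ends (back-to-back, no overlap).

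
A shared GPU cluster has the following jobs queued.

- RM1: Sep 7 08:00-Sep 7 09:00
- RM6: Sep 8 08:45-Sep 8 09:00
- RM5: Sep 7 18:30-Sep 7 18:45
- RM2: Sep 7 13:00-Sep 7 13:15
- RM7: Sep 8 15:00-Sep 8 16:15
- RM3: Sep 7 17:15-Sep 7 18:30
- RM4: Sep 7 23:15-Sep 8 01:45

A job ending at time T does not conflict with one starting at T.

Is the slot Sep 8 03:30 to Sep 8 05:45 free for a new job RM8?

Yes — the slot is free

RM1: ends Sep 7 09:00 at or before RM8 starts Sep 8 03:30 → clear.
RM2: ends Sep 7 13:15 at or before RM8 starts Sep 8 03:30 → clear.
RM3: ends Sep 7 18:30 at or before RM8 starts Sep 8 03:30 → clear.
RM5: ends Sep 7 18:45 at or before RM8 starts Sep 8 03:30 → clear.
RM4: ends Sep 8 01:45 at or before RM8 starts Sep 8 03:30 → clear.
RM6: starts Sep 8 08:45 at or after RM8 ends Sep 8 05:45 → clear.
RM7: starts Sep 8 15:00 at or after RM8 ends Sep 8 05:45 → clear.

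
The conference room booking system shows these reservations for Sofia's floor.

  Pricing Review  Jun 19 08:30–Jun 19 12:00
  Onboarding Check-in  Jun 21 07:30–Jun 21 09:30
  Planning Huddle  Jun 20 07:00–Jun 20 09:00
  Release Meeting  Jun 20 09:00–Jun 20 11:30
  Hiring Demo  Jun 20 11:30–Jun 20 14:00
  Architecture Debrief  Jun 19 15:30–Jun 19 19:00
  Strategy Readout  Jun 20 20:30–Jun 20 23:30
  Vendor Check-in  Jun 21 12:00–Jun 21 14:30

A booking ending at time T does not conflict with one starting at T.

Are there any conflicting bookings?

Sorted by start: Pricing Review, Architecture Debrief, Planning Huddle, Release Meeting, Hiring Demo, Strategy Readout, Onboarding Check-in, Vendor Check-in.
Architecture Debrief starts after Pricing Review ends, so Pricing Review has no further overlaps.
Planning Huddle starts after Architecture Debrief ends, so Architecture Debrief has no further overlaps.
Release Meeting starts exactly when Planning Huddle ends (back-to-back, no overlap), so Planning Huddle has no further overlaps.
Hiring Demo starts exactly when Release Meeting ends (back-to-back, no overlap), so Release Meeting has no further overlaps.
Strategy Readout starts after Hiring Demo ends, so Hiring Demo has no further overlaps.
Onboarding Check-in starts after Strategy Readout ends, so Strategy Readout has no further overlaps.
Vendor Check-in starts after Onboarding Check-in ends.
Every pair is clear; the schedule has no overlaps.

No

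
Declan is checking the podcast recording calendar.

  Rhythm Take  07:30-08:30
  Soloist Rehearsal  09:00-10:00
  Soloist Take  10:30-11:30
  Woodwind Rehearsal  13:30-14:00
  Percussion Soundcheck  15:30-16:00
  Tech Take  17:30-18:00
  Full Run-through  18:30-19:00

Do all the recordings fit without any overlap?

Yes

Check each pair: they overlap iff neither finishes before the other starts.
Sorted by start: Rhythm Take, Soloist Rehearsal, Soloist Take, Woodwind Rehearsal, Percussion Soundcheck, Tech Take, Full Run-through.
Soloist Rehearsal starts after Rhythm Take ends, so nothing later overlaps Rhythm Take either.
Soloist Take starts after Soloist Rehearsal ends, so nothing later overlaps Soloist Rehearsal either.
Woodwind Rehearsal starts after Soloist Take ends, so nothing later overlaps Soloist Take either.
Percussion Soundcheck starts after Woodwind Rehearsal ends, so nothing later overlaps Woodwind Rehearsal either.
Tech Take starts after Percussion Soundcheck ends, so nothing later overlaps Percussion Soundcheck either.
Full Run-through starts after Tech Take ends.
Every pair is clear; the schedule has no overlaps.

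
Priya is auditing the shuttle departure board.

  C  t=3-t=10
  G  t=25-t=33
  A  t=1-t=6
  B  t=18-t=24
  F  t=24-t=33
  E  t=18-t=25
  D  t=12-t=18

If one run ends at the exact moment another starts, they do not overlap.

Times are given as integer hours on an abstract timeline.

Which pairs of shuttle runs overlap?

Sorted by start: A, C, D, B, E, F, G.
C starts before A ends → A and C overlap.
D starts after A ends, so A has no further overlaps.
D starts after C ends, so C has no further overlaps.
B starts exactly when D ends (back-to-back, no overlap), so D has no further overlaps.
E starts before B ends → B and E overlap.
F starts exactly when B ends (back-to-back, no overlap), so B has no further overlaps.
F starts before E ends → E and F overlap.
G starts exactly when E ends (back-to-back, no overlap).
G starts before F ends → F and G overlap.

A & C, B & E, E & F, F & G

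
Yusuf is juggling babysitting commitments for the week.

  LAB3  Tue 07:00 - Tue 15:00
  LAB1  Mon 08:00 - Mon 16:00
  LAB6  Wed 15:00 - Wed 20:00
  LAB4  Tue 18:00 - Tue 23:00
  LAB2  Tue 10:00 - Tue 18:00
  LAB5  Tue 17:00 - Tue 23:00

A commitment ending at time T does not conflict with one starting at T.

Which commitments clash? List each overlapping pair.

LAB2 & LAB3, LAB2 & LAB5, LAB4 & LAB5

Sorted by start: LAB1, LAB3, LAB2, LAB5, LAB4, LAB6.
LAB3 starts after LAB1 ends; LAB1 is clear from here.
LAB2 starts before LAB3 ends → LAB3 and LAB2 overlap.
LAB5 starts after LAB3 ends; LAB3 is clear from here.
LAB5 starts before LAB2 ends → LAB2 and LAB5 overlap.
LAB4 starts exactly when LAB2 ends (back-to-back, no overlap); LAB2 is clear from here.
LAB4 starts before LAB5 ends → LAB5 and LAB4 overlap.
LAB6 starts after LAB5 ends.
LAB6 starts after LAB4 ends.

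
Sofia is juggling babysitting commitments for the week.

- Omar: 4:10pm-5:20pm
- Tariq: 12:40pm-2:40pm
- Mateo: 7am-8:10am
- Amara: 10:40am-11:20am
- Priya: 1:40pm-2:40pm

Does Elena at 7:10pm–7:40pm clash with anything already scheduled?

Mateo: ends 8:10am at or before Elena starts 7:10pm → clear.
Amara: ends 11:20am at or before Elena starts 7:10pm → clear.
Tariq: ends 2:40pm at or before Elena starts 7:10pm → clear.
Priya: ends 2:40pm at or before Elena starts 7:10pm → clear.
Omar: ends 5:20pm at or before Elena starts 7:10pm → clear.

No — it doesn't clash with anything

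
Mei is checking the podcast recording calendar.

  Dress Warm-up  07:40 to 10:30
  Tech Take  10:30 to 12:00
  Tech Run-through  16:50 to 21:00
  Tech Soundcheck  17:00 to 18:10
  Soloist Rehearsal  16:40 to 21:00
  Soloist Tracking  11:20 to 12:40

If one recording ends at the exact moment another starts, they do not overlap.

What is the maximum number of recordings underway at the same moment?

Sort all start/end points and keep a running count:
07:40 start Dress Warm-up → 1
10:30 end Dress Warm-up → 0
10:30 start Tech Take → 1
11:20 start Soloist Tracking → 2
12:00 end Tech Take → 1
12:40 end Soloist Tracking → 0
16:40 start Soloist Rehearsal → 1
16:50 start Tech Run-through → 2
17:00 start Tech Soundcheck → 3
18:10 end Tech Soundcheck → 2
21:00 end Soloist Rehearsal → 1
21:00 end Tech Run-through → 0
Peak is 3, at 17:00 (Soloist Rehearsal, Tech Run-through, Tech Soundcheck).

3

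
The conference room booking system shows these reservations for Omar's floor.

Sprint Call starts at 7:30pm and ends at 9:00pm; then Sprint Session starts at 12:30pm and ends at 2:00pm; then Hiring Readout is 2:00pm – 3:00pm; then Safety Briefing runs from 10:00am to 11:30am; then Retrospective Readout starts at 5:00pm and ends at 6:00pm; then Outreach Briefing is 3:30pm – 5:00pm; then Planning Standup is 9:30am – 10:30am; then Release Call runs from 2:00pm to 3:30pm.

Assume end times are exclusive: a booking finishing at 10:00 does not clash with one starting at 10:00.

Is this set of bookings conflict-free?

No

Sorted by start: Planning Standup, Safety Briefing, Sprint Session, Release Call, Hiring Readout, Outreach Briefing, Retrospective Readout, Sprint Call.
Safety Briefing starts before Planning Standup ends → Planning Standup and Safety Briefing overlap.
That's a conflict, so the schedule is not conflict-free.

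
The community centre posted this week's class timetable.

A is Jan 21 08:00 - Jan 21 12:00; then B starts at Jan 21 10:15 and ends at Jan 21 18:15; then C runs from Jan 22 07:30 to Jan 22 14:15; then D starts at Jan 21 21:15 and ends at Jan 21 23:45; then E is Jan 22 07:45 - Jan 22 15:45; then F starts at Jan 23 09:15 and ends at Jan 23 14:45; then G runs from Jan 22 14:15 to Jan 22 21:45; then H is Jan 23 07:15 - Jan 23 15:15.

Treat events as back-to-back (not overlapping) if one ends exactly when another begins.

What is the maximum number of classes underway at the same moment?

Walk through starts and ends in time order (an end at T is processed before a start at T):
Jan 21 08:00 start A → 1
Jan 21 10:15 start B → 2
Jan 21 12:00 end A → 1
Jan 21 18:15 end B → 0
Jan 21 21:15 start D → 1
Jan 21 23:45 end D → 0
Jan 22 07:30 start C → 1
Jan 22 07:45 start E → 2
Jan 22 14:15 end C → 1
Jan 22 14:15 start G → 2
Jan 22 15:45 end E → 1
Jan 22 21:45 end G → 0
Jan 23 07:15 start H → 1
Jan 23 09:15 start F → 2
Jan 23 14:45 end F → 1
Jan 23 15:15 end H → 0
Peak is 2, at Jan 21 10:15 (A, B).

2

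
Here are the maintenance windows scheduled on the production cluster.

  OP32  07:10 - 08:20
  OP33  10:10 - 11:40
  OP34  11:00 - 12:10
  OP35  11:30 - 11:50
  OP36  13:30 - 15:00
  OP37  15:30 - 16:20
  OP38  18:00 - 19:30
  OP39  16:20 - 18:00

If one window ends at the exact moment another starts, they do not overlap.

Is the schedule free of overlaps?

Sorted by start: OP32, OP33, OP34, OP35, OP36, OP37, OP39, OP38.
OP33 starts after OP32 ends — done with OP32.
OP34 starts before OP33 ends → OP33 and OP34 overlap.
That's a conflict, so the schedule is not conflict-free.

No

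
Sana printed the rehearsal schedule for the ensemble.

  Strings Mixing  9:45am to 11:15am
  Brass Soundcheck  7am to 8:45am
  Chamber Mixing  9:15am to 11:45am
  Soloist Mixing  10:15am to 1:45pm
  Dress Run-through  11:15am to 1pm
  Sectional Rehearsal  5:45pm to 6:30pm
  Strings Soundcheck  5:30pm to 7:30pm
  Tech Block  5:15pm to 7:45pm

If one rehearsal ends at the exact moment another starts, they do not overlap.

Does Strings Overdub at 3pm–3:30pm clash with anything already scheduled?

No — it doesn't clash with anything

Brass Soundcheck: ends 8:45am at or before Strings Overdub starts 3pm → clear.
Chamber Mixing: ends 11:45am at or before Strings Overdub starts 3pm → clear.
Strings Mixing: ends 11:15am at or before Strings Overdub starts 3pm → clear.
Soloist Mixing: ends 1:45pm at or before Strings Overdub starts 3pm → clear.
Dress Run-through: ends 1pm at or before Strings Overdub starts 3pm → clear.
Tech Block: starts 5:15pm at or after Strings Overdub ends 3:30pm → clear.
Strings Soundcheck: starts 5:30pm at or after Strings Overdub ends 3:30pm → clear.
Sectional Rehearsal: starts 5:45pm at or after Strings Overdub ends 3:30pm → clear.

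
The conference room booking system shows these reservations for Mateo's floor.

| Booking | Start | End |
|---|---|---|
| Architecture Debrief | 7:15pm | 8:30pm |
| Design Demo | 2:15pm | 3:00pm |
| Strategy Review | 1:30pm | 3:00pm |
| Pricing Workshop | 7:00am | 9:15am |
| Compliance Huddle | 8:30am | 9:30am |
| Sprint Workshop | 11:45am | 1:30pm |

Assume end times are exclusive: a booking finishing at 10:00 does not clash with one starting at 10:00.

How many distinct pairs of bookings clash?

2

Sorted by start: Pricing Workshop, Compliance Huddle, Sprint Workshop, Strategy Review, Design Demo, Architecture Debrief.
Compliance Huddle starts before Pricing Workshop ends → Pricing Workshop and Compliance Huddle overlap.
Sprint Workshop starts after Pricing Workshop ends, so Pricing Workshop has no further overlaps.
Sprint Workshop starts after Compliance Huddle ends, so Compliance Huddle has no further overlaps.
Strategy Review starts exactly when Sprint Workshop ends (back-to-back, no overlap), so Sprint Workshop has no further overlaps.
Design Demo starts before Strategy Review ends → Strategy Review and Design Demo overlap.
Architecture Debrief starts after Strategy Review ends.
Architecture Debrief starts after Design Demo ends.
Overlapping pairs: Compliance Huddle & Pricing Workshop, Design Demo & Strategy Review — 2 in total.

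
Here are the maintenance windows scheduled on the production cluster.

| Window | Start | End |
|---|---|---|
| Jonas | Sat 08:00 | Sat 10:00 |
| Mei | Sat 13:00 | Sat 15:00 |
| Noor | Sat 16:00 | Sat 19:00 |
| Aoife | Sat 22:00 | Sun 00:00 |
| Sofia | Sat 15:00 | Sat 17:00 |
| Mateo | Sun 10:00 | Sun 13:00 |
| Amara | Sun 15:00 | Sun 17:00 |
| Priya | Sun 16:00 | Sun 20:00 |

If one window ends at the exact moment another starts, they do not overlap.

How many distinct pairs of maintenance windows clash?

2

Sorted by start: Jonas, Mei, Sofia, Noor, Aoife, Mateo, Amara, Priya.
Mei starts after Jonas ends — done with Jonas.
Sofia starts exactly when Mei ends (back-to-back, no overlap) — done with Mei.
Noor starts before Sofia ends → Sofia and Noor overlap.
Aoife starts after Sofia ends — done with Sofia.
Aoife starts after Noor ends — done with Noor.
Mateo starts after Aoife ends — done with Aoife.
Amara starts after Mateo ends — done with Mateo.
Priya starts before Amara ends → Amara and Priya overlap.
Overlapping pairs: Amara & Priya, Noor & Sofia — 2 in total.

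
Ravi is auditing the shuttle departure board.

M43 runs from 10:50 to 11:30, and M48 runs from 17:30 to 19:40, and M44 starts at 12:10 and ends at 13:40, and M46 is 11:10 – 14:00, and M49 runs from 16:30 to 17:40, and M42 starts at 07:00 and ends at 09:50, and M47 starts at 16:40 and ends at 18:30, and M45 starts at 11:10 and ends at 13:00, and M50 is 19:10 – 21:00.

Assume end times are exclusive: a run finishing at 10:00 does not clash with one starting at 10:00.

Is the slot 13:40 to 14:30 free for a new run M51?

M42: ends 09:50 at or before M51 starts 13:40 → clear.
M43: ends 11:30 at or before M51 starts 13:40 → clear.
M45: ends 13:00 at or before M51 starts 13:40 → clear.
M46: starts 11:10 before M51 ends 14:30, and ends 14:00 after M51 starts 13:40 → overlap.
M44: ends 13:40 at or before M51 starts 13:40 → clear.
M49: starts 16:30 at or after M51 ends 14:30 → clear.
M47: starts 16:40 at or after M51 ends 14:30 → clear.
M48: starts 17:30 at or after M51 ends 14:30 → clear.
M50: starts 19:10 at or after M51 ends 14:30 → clear.
M51 overlaps M46.

No — it overlaps M46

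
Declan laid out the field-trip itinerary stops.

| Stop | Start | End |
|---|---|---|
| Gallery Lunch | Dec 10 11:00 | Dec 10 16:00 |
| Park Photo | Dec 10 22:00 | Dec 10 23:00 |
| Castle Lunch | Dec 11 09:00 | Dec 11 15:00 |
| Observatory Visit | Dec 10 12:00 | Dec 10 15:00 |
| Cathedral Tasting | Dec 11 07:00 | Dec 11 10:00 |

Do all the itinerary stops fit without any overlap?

No

Sorted by start: Gallery Lunch, Observatory Visit, Park Photo, Cathedral Tasting, Castle Lunch.
Observatory Visit starts before Gallery Lunch ends → Gallery Lunch and Observatory Visit overlap.
That's a conflict, so the schedule is not conflict-free.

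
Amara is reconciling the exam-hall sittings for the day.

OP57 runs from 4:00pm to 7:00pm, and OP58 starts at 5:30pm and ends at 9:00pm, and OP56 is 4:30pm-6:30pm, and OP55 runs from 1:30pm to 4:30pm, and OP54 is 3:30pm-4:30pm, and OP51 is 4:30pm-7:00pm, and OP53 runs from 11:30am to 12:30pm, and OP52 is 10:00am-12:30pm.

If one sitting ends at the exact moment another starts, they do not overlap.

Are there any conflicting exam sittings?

Sorted by start: OP52, OP53, OP55, OP54, OP57, OP51, OP56, OP58.
OP53 starts before OP52 ends → OP52 and OP53 overlap.
That's a conflict, so the schedule is not conflict-free.

Yes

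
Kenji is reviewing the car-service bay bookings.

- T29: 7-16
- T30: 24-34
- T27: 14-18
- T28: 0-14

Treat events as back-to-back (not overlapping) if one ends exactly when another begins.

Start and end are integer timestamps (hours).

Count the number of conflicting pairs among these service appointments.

2

Sorted by start: T28, T29, T27, T30.
T29 starts before T28 ends → T28 and T29 overlap.
T27 starts exactly when T28 ends (back-to-back, no overlap); T28 is clear from here.
T27 starts before T29 ends → T29 and T27 overlap.
T30 starts after T29 ends.
T30 starts after T27 ends.
Overlapping pairs: T27 & T29, T28 & T29 — 2 in total.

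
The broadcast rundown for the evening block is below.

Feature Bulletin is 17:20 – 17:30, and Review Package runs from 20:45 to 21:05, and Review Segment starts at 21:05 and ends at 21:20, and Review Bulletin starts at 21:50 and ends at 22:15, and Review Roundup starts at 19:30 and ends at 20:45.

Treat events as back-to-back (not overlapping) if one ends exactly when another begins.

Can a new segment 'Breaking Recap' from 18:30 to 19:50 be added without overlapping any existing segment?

Feature Bulletin: ends 17:30 at or before Breaking Recap starts 18:30 → clear.
Review Roundup: starts 19:30 before Breaking Recap ends 19:50, and ends 20:45 after Breaking Recap starts 18:30 → overlap.
Review Package: starts 20:45 at or after Breaking Recap ends 19:50 → clear.
Review Segment: starts 21:05 at or after Breaking Recap ends 19:50 → clear.
Review Bulletin: starts 21:50 at or after Breaking Recap ends 19:50 → clear.
Breaking Recap overlaps Review Roundup.

No — it overlaps Review Roundup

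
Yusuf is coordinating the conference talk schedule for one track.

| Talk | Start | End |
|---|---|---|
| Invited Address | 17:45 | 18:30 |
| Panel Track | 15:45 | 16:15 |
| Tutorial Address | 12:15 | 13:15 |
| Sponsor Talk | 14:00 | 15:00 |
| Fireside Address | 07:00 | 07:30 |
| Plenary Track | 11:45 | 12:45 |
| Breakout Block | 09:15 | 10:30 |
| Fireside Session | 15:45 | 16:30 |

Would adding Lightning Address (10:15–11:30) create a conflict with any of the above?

Yes — it overlaps Breakout Block

Fireside Address: ends 07:30 at or before Lightning Address starts 10:15 → clear.
Breakout Block: starts 09:15 before Lightning Address ends 11:30, and ends 10:30 after Lightning Address starts 10:15 → overlap.
Plenary Track: starts 11:45 at or after Lightning Address ends 11:30 → clear.
Tutorial Address: starts 12:15 at or after Lightning Address ends 11:30 → clear.
Sponsor Talk: starts 14:00 at or after Lightning Address ends 11:30 → clear.
Panel Track: starts 15:45 at or after Lightning Address ends 11:30 → clear.
Fireside Session: starts 15:45 at or after Lightning Address ends 11:30 → clear.
Invited Address: starts 17:45 at or after Lightning Address ends 11:30 → clear.
Lightning Address overlaps Breakout Block.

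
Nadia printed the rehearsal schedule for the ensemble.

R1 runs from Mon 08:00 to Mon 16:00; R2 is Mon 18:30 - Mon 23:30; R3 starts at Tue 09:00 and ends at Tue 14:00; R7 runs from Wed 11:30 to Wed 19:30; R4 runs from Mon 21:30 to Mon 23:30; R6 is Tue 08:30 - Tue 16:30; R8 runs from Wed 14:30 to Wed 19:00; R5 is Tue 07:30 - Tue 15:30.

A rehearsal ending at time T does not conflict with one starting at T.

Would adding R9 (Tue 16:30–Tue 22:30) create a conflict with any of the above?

No — it doesn't clash with anything

R1: ends Mon 16:00 at or before R9 starts Tue 16:30 → clear.
R2: ends Mon 23:30 at or before R9 starts Tue 16:30 → clear.
R4: ends Mon 23:30 at or before R9 starts Tue 16:30 → clear.
R5: ends Tue 15:30 at or before R9 starts Tue 16:30 → clear.
R6: ends Tue 16:30 at or before R9 starts Tue 16:30 → clear.
R3: ends Tue 14:00 at or before R9 starts Tue 16:30 → clear.
R7: starts Wed 11:30 at or after R9 ends Tue 22:30 → clear.
R8: starts Wed 14:30 at or after R9 ends Tue 22:30 → clear.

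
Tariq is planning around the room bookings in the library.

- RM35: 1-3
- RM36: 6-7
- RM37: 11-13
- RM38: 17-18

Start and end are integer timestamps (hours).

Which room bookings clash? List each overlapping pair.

no conflicts

Check each pair: they overlap iff neither finishes before the other starts.
Sorted by start: RM35, RM36, RM37, RM38.
RM36 starts after RM35 ends, so RM35 has no further overlaps.
RM37 starts after RM36 ends, so RM36 has no further overlaps.
RM38 starts after RM37 ends.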